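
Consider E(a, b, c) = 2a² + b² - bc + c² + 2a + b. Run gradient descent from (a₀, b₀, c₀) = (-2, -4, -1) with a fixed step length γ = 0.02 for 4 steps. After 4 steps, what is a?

∇E = (4a + 2, 2b - c + 1, -b + 2c)
(a₁, b₁, c₁) = (-2, -4, -1) − 0.02·(-6, -6, 2) = (-1.88, -3.88, -1.04)
(a₂, b₂, c₂) = (-1.88, -3.88, -1.04) − 0.02·(-5.52, -5.72, 1.8) = (-1.7696, -3.7656, -1.076)
(a₃, b₃, c₃) = (-1.7696, -3.7656, -1.076) − 0.02·(-5.0784, -5.4552, 1.6136) = (-1.668032, -3.656496, -1.108272)
(a₄, b₄, c₄) = (-1.668032, -3.656496, -1.108272) − 0.02·(-4.672128, -5.20472, 1.439952) = (-1.57458944, -3.5524016, -1.13707104)
a = -1.57458944

-1.57458944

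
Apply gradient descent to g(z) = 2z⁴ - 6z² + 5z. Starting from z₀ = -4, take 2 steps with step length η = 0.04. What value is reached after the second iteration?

-926.52155392

g′(z) = 8z³ - 12z + 5
z₁ = -4 − 0.04·(-459) = 14.36
z₂ = 14.36 − 0.04·23522.038848 = -926.52155392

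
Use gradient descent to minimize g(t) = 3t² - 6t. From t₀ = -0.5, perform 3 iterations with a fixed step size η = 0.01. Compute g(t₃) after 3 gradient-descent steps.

1.656621022128

g′(t) = 6t - 6
t₁ = -0.5 − 0.01·(-9) = -0.41
t₂ = -0.41 − 0.01·(-8.46) = -0.3254
t₃ = -0.3254 − 0.01·(-7.9524) = -0.245876
g(-0.245876) = 1.656621022128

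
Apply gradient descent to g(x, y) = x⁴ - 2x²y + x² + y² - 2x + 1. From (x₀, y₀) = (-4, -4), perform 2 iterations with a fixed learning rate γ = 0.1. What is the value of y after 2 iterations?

168.2

∇g = (4x³ - 4xy + 2x - 2, -2x² + 2y)
(x₁, y₁) = (-4, -4) − 0.1·(-330, -40) = (29, 0)
(x₂, y₂) = (29, 0) − 0.1·(97612, -1682) = (-9732.2, 168.2)
y = 168.2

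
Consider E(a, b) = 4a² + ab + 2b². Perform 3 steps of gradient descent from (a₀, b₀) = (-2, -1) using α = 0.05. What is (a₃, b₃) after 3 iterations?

(-0.367875, -0.36925)

∇E = (8a + b, a + 4b)
Step 1: at (-2, -1), ∇E = (-17, -6) → (-2, -1) − 0.05·(-17, -6) = (-1.15, -0.7)
Step 2: at (-1.15, -0.7), ∇E = (-9.9, -3.95) → (-1.15, -0.7) − 0.05·(-9.9, -3.95) = (-0.655, -0.5025)
Step 3: at (-0.655, -0.5025), ∇E = (-5.7425, -2.665) → (-0.655, -0.5025) − 0.05·(-5.7425, -2.665) = (-0.367875, -0.36925)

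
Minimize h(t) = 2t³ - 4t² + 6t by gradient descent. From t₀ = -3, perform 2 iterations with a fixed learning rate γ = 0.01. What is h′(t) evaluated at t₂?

202.302361368576

h′(t) = 6t² - 8t + 6
Step 1: h′(-3) = 84; t₁ = -3 − 0.01·84 = -3.84
Step 2: h′(-3.84) = 125.1936; t₂ = -3.84 − 0.01·125.1936 = -5.091936
h′(t) at (-5.091936) = 202.302361368576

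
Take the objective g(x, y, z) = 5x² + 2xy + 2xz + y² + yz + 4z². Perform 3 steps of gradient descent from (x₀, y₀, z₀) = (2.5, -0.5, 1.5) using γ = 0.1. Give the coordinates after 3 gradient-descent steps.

(0.134, -0.6875, 0.0535)

∇g = (10x + 2y + 2z, 2x + 2y + z, 2x + y + 8z)
(x₁, y₁, z₁) = (2.5, -0.5, 1.5) − 0.1·(27, 5.5, 16.5) = (-0.2, -1.05, -0.15)
(x₂, y₂, z₂) = (-0.2, -1.05, -0.15) − 0.1·(-4.4, -2.65, -2.65) = (0.24, -0.785, 0.115)
(x₃, y₃, z₃) = (0.24, -0.785, 0.115) − 0.1·(1.06, -0.975, 0.615) = (0.134, -0.6875, 0.0535)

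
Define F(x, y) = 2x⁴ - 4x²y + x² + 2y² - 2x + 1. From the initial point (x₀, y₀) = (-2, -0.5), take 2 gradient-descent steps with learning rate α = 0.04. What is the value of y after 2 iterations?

0.385504

∇F = (8x³ - 8xy + 2x - 2, -4x² + 4y)
(x₁, y₁) = (-2, -0.5) − 0.04·(-78, -18) = (1.12, 0.22)
(x₂, y₂) = (1.12, 0.22) − 0.04·(9.508224, -4.1376) = (0.73967104, 0.385504)
y = 0.385504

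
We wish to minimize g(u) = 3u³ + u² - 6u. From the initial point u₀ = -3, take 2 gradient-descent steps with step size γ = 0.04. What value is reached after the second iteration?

-17.003136

g′(u) = 9u² + 2u - 6
Step 1: g′(-3) = 69; u₁ = -3 − 0.04·69 = -5.76
Step 2: g′(-5.76) = 281.0784; u₂ = -5.76 − 0.04·281.0784 = -17.003136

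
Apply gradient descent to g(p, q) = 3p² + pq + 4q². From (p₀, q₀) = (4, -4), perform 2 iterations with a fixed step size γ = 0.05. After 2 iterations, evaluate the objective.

∇g = (6p + q, p + 8q)
(p₁, q₁) = (4, -4) − 0.05·(20, -28) = (3, -2.6)
(p₂, q₂) = (3, -2.6) − 0.05·(15.4, -17.8) = (2.23, -1.71)
g(2.23, -1.71) = 22.8018

22.8018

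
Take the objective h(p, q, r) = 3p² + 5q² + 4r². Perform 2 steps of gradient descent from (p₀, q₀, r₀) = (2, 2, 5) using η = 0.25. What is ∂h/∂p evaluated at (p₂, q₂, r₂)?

∇h = (6p, 10q, 8r)
Step 1: at (2, 2, 5), ∇h = (12, 20, 40) → (2, 2, 5) − 0.25·(12, 20, 40) = (-1, -3, -5)
Step 2: at (-1, -3, -5), ∇h = (-6, -30, -40) → (-1, -3, -5) − 0.25·(-6, -30, -40) = (0.5, 4.5, 5)
∂h/∂p at (0.5, 4.5, 5) = 3

3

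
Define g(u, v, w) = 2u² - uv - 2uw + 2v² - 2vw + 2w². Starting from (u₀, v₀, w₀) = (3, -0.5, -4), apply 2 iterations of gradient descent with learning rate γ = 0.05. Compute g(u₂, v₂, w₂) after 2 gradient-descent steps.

∇g = (4u - v - 2w, -u + 4v - 2w, -2u - 2v + 4w)
Step 1: at (3, -0.5, -4), ∇g = (20.5, 3, -21) → (3, -0.5, -4) − 0.05·(20.5, 3, -21) = (1.975, -0.65, -2.95)
Step 2: at (1.975, -0.65, -2.95), ∇g = (14.45, 1.325, -14.45) → (1.975, -0.65, -2.95) − 0.05·(14.45, 1.325, -14.45) = (1.2525, -0.71625, -2.2275)
g(1.2525, -0.71625, -2.2275) = 17.37315

17.37315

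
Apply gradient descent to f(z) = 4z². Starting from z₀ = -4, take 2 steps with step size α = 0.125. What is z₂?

f′(z) = 8z
z₁ = -4 − 0.125·(-32) = 0
z₂ = 0 − 0.125·0 = 0

0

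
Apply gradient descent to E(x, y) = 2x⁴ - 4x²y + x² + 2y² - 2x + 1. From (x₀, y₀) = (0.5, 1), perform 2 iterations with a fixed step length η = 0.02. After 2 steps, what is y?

∇E = (8x³ - 8xy + 2x - 2, -4x² + 4y)
(x₁, y₁) = (0.5, 1) − 0.02·(-4, 3) = (0.58, 0.94)
(x₂, y₂) = (0.58, 0.94) − 0.02·(-3.640704, 2.4144) = (0.65281408, 0.891712)
y = 0.891712

0.891712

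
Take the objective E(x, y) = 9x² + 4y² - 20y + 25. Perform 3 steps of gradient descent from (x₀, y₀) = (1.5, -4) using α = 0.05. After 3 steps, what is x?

∇E = (18x, 8y - 20)
(x₁, y₁) = (1.5, -4) − 0.05·(27, -52) = (0.15, -1.4)
(x₂, y₂) = (0.15, -1.4) − 0.05·(2.7, -31.2) = (0.015, 0.16)
(x₃, y₃) = (0.015, 0.16) − 0.05·(0.27, -18.72) = (0.0015, 1.096)
x = 0.0015

0.0015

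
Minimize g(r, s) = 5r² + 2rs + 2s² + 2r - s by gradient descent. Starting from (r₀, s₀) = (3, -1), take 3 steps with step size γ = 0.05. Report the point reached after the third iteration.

(0.3715, -0.7775)

∇g = (10r + 2s + 2, 2r + 4s - 1)
Step 1: at (3, -1), ∇g = (30, 1) → (3, -1) − 0.05·(30, 1) = (1.5, -1.05)
Step 2: at (1.5, -1.05), ∇g = (14.9, -2.2) → (1.5, -1.05) − 0.05·(14.9, -2.2) = (0.755, -0.94)
Step 3: at (0.755, -0.94), ∇g = (7.67, -3.25) → (0.755, -0.94) − 0.05·(7.67, -3.25) = (0.3715, -0.7775)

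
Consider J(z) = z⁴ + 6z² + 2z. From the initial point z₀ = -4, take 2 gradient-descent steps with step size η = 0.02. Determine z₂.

0.83122688

J′(z) = 4z³ + 12z + 2
z₁ = -4 − 0.02·(-302) = 2.04
z₂ = 2.04 − 0.02·60.438656 = 0.83122688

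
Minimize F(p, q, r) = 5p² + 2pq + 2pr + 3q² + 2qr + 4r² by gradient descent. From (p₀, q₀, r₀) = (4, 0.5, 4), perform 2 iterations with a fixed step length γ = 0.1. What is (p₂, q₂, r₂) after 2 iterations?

∇F = (10p + 2q + 2r, 2p + 6q + 2r, 2p + 2q + 8r)
Step 1: at (4, 0.5, 4), ∇F = (49, 19, 41) → (4, 0.5, 4) − 0.1·(49, 19, 41) = (-0.9, -1.4, -0.1)
Step 2: at (-0.9, -1.4, -0.1), ∇F = (-12, -10.4, -5.4) → (-0.9, -1.4, -0.1) − 0.1·(-12, -10.4, -5.4) = (0.3, -0.36, 0.44)

(0.3, -0.36, 0.44)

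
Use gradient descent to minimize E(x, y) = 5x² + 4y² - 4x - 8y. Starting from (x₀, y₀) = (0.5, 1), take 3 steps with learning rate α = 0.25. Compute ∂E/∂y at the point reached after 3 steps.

0

∇E = (10x - 4, 8y - 8)
(x₁, y₁) = (0.5, 1) − 0.25·(1, 0) = (0.25, 1)
(x₂, y₂) = (0.25, 1) − 0.25·(-1.5, 0) = (0.625, 1)
(x₃, y₃) = (0.625, 1) − 0.25·(2.25, 0) = (0.0625, 1)
∂E/∂y at (0.0625, 1) = 0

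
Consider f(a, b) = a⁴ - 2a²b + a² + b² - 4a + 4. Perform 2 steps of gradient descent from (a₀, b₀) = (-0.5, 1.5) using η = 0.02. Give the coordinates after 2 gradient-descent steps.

∇f = (4a³ - 4ab + 2a - 4, -2a² + 2b)
Step 1: at (-0.5, 1.5), ∇f = (-2.5, 2.5) → (-0.5, 1.5) − 0.02·(-2.5, 2.5) = (-0.45, 1.45)
Step 2: at (-0.45, 1.45), ∇f = (-2.6545, 2.495) → (-0.45, 1.45) − 0.02·(-2.6545, 2.495) = (-0.39691, 1.4001)

(-0.39691, 1.4001)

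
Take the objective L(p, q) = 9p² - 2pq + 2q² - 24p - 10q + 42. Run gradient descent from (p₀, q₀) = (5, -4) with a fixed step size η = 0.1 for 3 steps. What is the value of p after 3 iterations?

-0.936

∇L = (18p - 2q - 24, -2p + 4q - 10)
(p₁, q₁) = (5, -4) − 0.1·(74, -36) = (-2.4, -0.4)
(p₂, q₂) = (-2.4, -0.4) − 0.1·(-66.4, -6.8) = (4.24, 0.28)
(p₃, q₃) = (4.24, 0.28) − 0.1·(51.76, -17.36) = (-0.936, 2.016)
p = -0.936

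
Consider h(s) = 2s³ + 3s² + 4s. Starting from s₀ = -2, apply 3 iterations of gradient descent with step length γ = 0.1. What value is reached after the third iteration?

h′(s) = 6s² + 6s + 4
Step 1: h′(-2) = 16; s₁ = -2 − 0.1·16 = -3.6
Step 2: h′(-3.6) = 60.16; s₂ = -3.6 − 0.1·60.16 = -9.616
Step 3: h′(-9.616) = 501.108736; s₃ = -9.616 − 0.1·501.108736 = -59.7268736

-59.7268736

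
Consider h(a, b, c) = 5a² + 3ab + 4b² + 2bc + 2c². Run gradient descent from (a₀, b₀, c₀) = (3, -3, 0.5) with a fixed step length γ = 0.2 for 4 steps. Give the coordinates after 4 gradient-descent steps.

(2.184, 1.6032, 0.436)

∇h = (10a + 3b, 3a + 8b + 2c, 2b + 4c)
(a₁, b₁, c₁) = (3, -3, 0.5) − 0.2·(21, -14, -4) = (-1.2, -0.2, 1.3)
(a₂, b₂, c₂) = (-1.2, -0.2, 1.3) − 0.2·(-12.6, -2.6, 4.8) = (1.32, 0.32, 0.34)
(a₃, b₃, c₃) = (1.32, 0.32, 0.34) − 0.2·(14.16, 7.2, 2) = (-1.512, -1.12, -0.06)
(a₄, b₄, c₄) = (-1.512, -1.12, -0.06) − 0.2·(-18.48, -13.616, -2.48) = (2.184, 1.6032, 0.436)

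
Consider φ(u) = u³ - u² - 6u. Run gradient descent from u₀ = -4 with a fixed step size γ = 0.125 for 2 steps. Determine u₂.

-51.4609375

φ′(u) = 3u² - 2u - 6
Step 1: φ′(-4) = 50; u₁ = -4 − 0.125·50 = -10.25
Step 2: φ′(-10.25) = 329.6875; u₂ = -10.25 − 0.125·329.6875 = -51.4609375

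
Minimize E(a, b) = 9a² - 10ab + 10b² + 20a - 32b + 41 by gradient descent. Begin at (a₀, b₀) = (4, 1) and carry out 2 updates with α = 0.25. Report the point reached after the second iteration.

∇E = (18a - 10b + 20, -10a + 20b - 32)
(a₁, b₁) = (4, 1) − 0.25·(82, -52) = (-16.5, 14)
(a₂, b₂) = (-16.5, 14) − 0.25·(-417, 413) = (87.75, -89.25)

(87.75, -89.25)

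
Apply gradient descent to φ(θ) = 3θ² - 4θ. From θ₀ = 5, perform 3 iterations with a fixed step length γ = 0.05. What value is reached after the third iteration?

φ′(θ) = 6θ - 4
θ₁ = 5 − 0.05·26 = 3.7
θ₂ = 3.7 − 0.05·18.2 = 2.79
θ₃ = 2.79 − 0.05·12.74 = 2.153

2.153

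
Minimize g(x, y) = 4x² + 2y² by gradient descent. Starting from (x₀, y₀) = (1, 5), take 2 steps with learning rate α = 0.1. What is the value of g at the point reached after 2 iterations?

∇g = (8x, 4y)
(x₁, y₁) = (1, 5) − 0.1·(8, 20) = (0.2, 3)
(x₂, y₂) = (0.2, 3) − 0.1·(1.6, 12) = (0.04, 1.8)
g(0.04, 1.8) = 6.4864

6.4864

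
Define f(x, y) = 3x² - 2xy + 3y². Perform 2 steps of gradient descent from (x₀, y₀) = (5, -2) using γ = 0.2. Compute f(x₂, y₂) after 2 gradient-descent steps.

∇f = (6x - 2y, -2x + 6y)
(x₁, y₁) = (5, -2) − 0.2·(34, -22) = (-1.8, 2.4)
(x₂, y₂) = (-1.8, 2.4) − 0.2·(-15.6, 18) = (1.32, -1.2)
f(1.32, -1.2) = 12.7152

12.7152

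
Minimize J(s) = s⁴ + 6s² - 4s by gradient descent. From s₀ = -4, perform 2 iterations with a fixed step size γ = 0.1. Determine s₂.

-7704.4928

J′(s) = 4s³ + 12s - 4
s₁ = -4 − 0.1·(-308) = 26.8
s₂ = 26.8 − 0.1·77312.928 = -7704.4928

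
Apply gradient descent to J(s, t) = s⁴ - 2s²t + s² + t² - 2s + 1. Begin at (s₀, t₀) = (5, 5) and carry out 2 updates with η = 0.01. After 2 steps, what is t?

∇J = (4s³ - 4st + 2s - 2, -2s² + 2t)
(s₁, t₁) = (5, 5) − 0.01·(408, -40) = (0.92, 5.4)
(s₂, t₂) = (0.92, 5.4) − 0.01·(-16.917248, 9.1072) = (1.08917248, 5.308928)
t = 5.308928

5.308928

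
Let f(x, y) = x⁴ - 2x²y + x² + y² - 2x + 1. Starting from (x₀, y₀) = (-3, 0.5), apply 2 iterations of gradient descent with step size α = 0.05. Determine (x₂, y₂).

(-0.1, 1.84)

∇f = (4x³ - 4xy + 2x - 2, -2x² + 2y)
Step 1: at (-3, 0.5), ∇f = (-110, -17) → (-3, 0.5) − 0.05·(-110, -17) = (2.5, 1.35)
Step 2: at (2.5, 1.35), ∇f = (52, -9.8) → (2.5, 1.35) − 0.05·(52, -9.8) = (-0.1, 1.84)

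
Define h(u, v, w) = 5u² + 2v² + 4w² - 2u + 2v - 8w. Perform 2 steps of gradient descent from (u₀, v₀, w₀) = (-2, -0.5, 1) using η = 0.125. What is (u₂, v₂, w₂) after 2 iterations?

∇h = (10u - 2, 4v + 2, 8w - 8)
Step 1: at (-2, -0.5, 1), ∇h = (-22, 0, 0) → (-2, -0.5, 1) − 0.125·(-22, 0, 0) = (0.75, -0.5, 1)
Step 2: at (0.75, -0.5, 1), ∇h = (5.5, 0, 0) → (0.75, -0.5, 1) − 0.125·(5.5, 0, 0) = (0.0625, -0.5, 1)

(0.0625, -0.5, 1)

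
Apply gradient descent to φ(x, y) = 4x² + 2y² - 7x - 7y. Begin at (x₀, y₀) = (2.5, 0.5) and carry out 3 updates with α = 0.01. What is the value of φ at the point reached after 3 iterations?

-0.336757205504

∇φ = (8x - 7, 4y - 7)
(x₁, y₁) = (2.5, 0.5) − 0.01·(13, -5) = (2.37, 0.55)
(x₂, y₂) = (2.37, 0.55) − 0.01·(11.96, -4.8) = (2.2504, 0.598)
(x₃, y₃) = (2.2504, 0.598) − 0.01·(11.0032, -4.608) = (2.140368, 0.64408)
φ(2.140368, 0.64408) = -0.336757205504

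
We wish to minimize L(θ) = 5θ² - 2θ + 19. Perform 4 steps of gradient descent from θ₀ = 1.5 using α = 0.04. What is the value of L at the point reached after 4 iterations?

L′(θ) = 10θ - 2
θ₁ = 1.5 − 0.04·13 = 0.98
θ₂ = 0.98 − 0.04·7.8 = 0.668
θ₃ = 0.668 − 0.04·4.68 = 0.4808
θ₄ = 0.4808 − 0.04·2.808 = 0.36848
L(0.36848) = 18.941927552

18.941927552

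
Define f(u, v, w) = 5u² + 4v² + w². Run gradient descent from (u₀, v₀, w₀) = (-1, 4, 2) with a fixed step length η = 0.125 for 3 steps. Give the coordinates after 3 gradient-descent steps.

(0.015625, 0, 0.84375)

∇f = (10u, 8v, 2w)
Step 1: at (-1, 4, 2), ∇f = (-10, 32, 4) → (-1, 4, 2) − 0.125·(-10, 32, 4) = (0.25, 0, 1.5)
Step 2: at (0.25, 0, 1.5), ∇f = (2.5, 0, 3) → (0.25, 0, 1.5) − 0.125·(2.5, 0, 3) = (-0.0625, 0, 1.125)
Step 3: at (-0.0625, 0, 1.125), ∇f = (-0.625, 0, 2.25) → (-0.0625, 0, 1.125) − 0.125·(-0.625, 0, 2.25) = (0.015625, 0, 0.84375)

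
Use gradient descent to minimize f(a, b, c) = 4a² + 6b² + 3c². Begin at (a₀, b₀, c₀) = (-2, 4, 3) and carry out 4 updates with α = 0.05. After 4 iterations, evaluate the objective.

∇f = (8a, 12b, 6c)
(a₁, b₁, c₁) = (-2, 4, 3) − 0.05·(-16, 48, 18) = (-1.2, 1.6, 2.1)
(a₂, b₂, c₂) = (-1.2, 1.6, 2.1) − 0.05·(-9.6, 19.2, 12.6) = (-0.72, 0.64, 1.47)
(a₃, b₃, c₃) = (-0.72, 0.64, 1.47) − 0.05·(-5.76, 7.68, 8.82) = (-0.432, 0.256, 1.029)
(a₄, b₄, c₄) = (-0.432, 0.256, 1.029) − 0.05·(-3.456, 3.072, 6.174) = (-0.2592, 0.1024, 0.7203)
f(-0.2592, 0.1024, 0.7203) = 1.88814939

1.88814939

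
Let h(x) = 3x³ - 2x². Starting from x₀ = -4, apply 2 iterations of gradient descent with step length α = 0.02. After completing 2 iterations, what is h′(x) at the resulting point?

2702.33542656

h′(x) = 9x² - 4x
Step 1: h′(-4) = 160; x₁ = -4 − 0.02·160 = -7.2
Step 2: h′(-7.2) = 495.36; x₂ = -7.2 − 0.02·495.36 = -17.1072
h′(x) at (-17.1072) = 2702.33542656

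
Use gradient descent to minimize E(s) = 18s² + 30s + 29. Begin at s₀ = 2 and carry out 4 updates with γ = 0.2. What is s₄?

E′(s) = 36s + 30
Step 1: E′(2) = 102; s₁ = 2 − 0.2·102 = -18.4
Step 2: E′(-18.4) = -632.4; s₂ = -18.4 − 0.2·(-632.4) = 108.08
Step 3: E′(108.08) = 3920.88; s₃ = 108.08 − 0.2·3920.88 = -676.096
Step 4: E′(-676.096) = -24309.456; s₄ = -676.096 − 0.2·(-24309.456) = 4185.7952

4185.7952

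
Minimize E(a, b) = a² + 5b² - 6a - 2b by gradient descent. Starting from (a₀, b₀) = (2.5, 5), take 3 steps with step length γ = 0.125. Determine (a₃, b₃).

∇E = (2a - 6, 10b - 2)
(a₁, b₁) = (2.5, 5) − 0.125·(-1, 48) = (2.625, -1)
(a₂, b₂) = (2.625, -1) − 0.125·(-0.75, -12) = (2.71875, 0.5)
(a₃, b₃) = (2.71875, 0.5) − 0.125·(-0.5625, 3) = (2.7890625, 0.125)

(2.7890625, 0.125)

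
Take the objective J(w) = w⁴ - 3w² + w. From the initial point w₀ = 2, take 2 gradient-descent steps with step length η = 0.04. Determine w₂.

1.14865664

J′(w) = 4w³ - 6w + 1
Step 1: J′(2) = 21; w₁ = 2 − 0.04·21 = 1.16
Step 2: J′(1.16) = 0.283584; w₂ = 1.16 − 0.04·0.283584 = 1.14865664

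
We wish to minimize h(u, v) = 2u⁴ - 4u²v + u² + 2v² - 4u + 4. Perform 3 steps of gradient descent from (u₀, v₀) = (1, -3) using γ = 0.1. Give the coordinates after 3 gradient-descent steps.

∇h = (8u³ - 8uv + 2u - 4, -4u² + 4v)
Step 1: at (1, -3), ∇h = (30, -16) → (1, -3) − 0.1·(30, -16) = (-2, -1.4)
Step 2: at (-2, -1.4), ∇h = (-94.4, -21.6) → (-2, -1.4) − 0.1·(-94.4, -21.6) = (7.44, 0.76)
Step 3: at (7.44, 0.76), ∇h = (3260.291072, -218.3744) → (7.44, 0.76) − 0.1·(3260.291072, -218.3744) = (-318.5891072, 22.59744)

(-318.5891072, 22.59744)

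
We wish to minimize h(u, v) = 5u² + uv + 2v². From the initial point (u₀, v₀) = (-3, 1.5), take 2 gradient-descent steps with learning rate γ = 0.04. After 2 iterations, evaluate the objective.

8.4572928

∇h = (10u + v, u + 4v)
(u₁, v₁) = (-3, 1.5) − 0.04·(-28.5, 3) = (-1.86, 1.38)
(u₂, v₂) = (-1.86, 1.38) − 0.04·(-17.22, 3.66) = (-1.1712, 1.2336)
h(-1.1712, 1.2336) = 8.4572928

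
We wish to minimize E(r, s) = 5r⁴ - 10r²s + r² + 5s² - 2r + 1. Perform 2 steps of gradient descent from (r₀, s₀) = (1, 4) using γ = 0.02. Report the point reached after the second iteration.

∇E = (20r³ - 20rs + 2r - 2, -10r² + 10s)
Step 1: at (1, 4), ∇E = (-60, 30) → (1, 4) − 0.02·(-60, 30) = (2.2, 3.4)
Step 2: at (2.2, 3.4), ∇E = (65.76, -14.4) → (2.2, 3.4) − 0.02·(65.76, -14.4) = (0.8848, 3.688)

(0.8848, 3.688)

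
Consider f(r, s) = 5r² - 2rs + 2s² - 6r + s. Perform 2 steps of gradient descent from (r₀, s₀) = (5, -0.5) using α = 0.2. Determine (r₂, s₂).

(5.88, -1.46)

∇f = (10r - 2s - 6, -2r + 4s + 1)
Step 1: at (5, -0.5), ∇f = (45, -11) → (5, -0.5) − 0.2·(45, -11) = (-4, 1.7)
Step 2: at (-4, 1.7), ∇f = (-49.4, 15.8) → (-4, 1.7) − 0.2·(-49.4, 15.8) = (5.88, -1.46)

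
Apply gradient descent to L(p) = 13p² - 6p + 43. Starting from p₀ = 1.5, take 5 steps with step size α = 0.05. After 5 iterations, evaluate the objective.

42.307815969925

L′(p) = 26p - 6
p₁ = 1.5 − 0.05·33 = -0.15
p₂ = -0.15 − 0.05·(-9.9) = 0.345
p₃ = 0.345 − 0.05·2.97 = 0.1965
p₄ = 0.1965 − 0.05·(-0.891) = 0.24105
p₅ = 0.24105 − 0.05·0.2673 = 0.227685
L(0.227685) = 42.307815969925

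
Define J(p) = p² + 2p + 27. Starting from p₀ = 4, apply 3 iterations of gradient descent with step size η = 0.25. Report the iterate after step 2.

J′(p) = 2p + 2
Step 1: J′(4) = 10; p₁ = 4 − 0.25·10 = 1.5
Step 2: J′(1.5) = 5; p₂ = 1.5 − 0.25·5 = 0.25

0.25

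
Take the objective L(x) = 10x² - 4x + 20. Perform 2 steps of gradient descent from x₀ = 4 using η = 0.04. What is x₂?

L′(x) = 20x - 4
Step 1: L′(4) = 76; x₁ = 4 − 0.04·76 = 0.96
Step 2: L′(0.96) = 15.2; x₂ = 0.96 − 0.04·15.2 = 0.352

0.352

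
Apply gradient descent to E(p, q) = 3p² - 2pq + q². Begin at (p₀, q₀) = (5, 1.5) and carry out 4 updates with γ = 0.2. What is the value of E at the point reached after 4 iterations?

0.77116992

∇E = (6p - 2q, -2p + 2q)
Step 1: at (5, 1.5), ∇E = (27, -7) → (5, 1.5) − 0.2·(27, -7) = (-0.4, 2.9)
Step 2: at (-0.4, 2.9), ∇E = (-8.2, 6.6) → (-0.4, 2.9) − 0.2·(-8.2, 6.6) = (1.24, 1.58)
Step 3: at (1.24, 1.58), ∇E = (4.28, 0.68) → (1.24, 1.58) − 0.2·(4.28, 0.68) = (0.384, 1.444)
Step 4: at (0.384, 1.444), ∇E = (-0.584, 2.12) → (0.384, 1.444) − 0.2·(-0.584, 2.12) = (0.5008, 1.02)
E(0.5008, 1.02) = 0.77116992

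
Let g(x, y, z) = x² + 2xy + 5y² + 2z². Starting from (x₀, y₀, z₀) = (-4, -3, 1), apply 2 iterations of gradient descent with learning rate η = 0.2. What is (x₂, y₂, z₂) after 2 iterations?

∇g = (2x + 2y, 2x + 10y, 4z)
Step 1: at (-4, -3, 1), ∇g = (-14, -38, 4) → (-4, -3, 1) − 0.2·(-14, -38, 4) = (-1.2, 4.6, 0.2)
Step 2: at (-1.2, 4.6, 0.2), ∇g = (6.8, 43.6, 0.8) → (-1.2, 4.6, 0.2) − 0.2·(6.8, 43.6, 0.8) = (-2.56, -4.12, 0.04)

(-2.56, -4.12, 0.04)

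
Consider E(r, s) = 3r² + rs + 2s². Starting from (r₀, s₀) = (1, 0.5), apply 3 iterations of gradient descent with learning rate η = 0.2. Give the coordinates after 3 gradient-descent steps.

(-0.024, -0.008)

∇E = (6r + s, r + 4s)
(r₁, s₁) = (1, 0.5) − 0.2·(6.5, 3) = (-0.3, -0.1)
(r₂, s₂) = (-0.3, -0.1) − 0.2·(-1.9, -0.7) = (0.08, 0.04)
(r₃, s₃) = (0.08, 0.04) − 0.2·(0.52, 0.24) = (-0.024, -0.008)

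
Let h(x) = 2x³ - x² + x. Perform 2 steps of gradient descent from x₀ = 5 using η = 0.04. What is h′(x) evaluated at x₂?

h′(x) = 6x² - 2x + 1
x₁ = 5 − 0.04·141 = -0.64
x₂ = -0.64 − 0.04·4.7376 = -0.829504
h′(x) at (-0.829504) = 6.787469316096

6.787469316096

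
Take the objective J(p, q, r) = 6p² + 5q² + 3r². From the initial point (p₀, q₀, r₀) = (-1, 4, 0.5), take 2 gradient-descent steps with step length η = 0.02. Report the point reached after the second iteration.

∇J = (12p, 10q, 6r)
Step 1: at (-1, 4, 0.5), ∇J = (-12, 40, 3) → (-1, 4, 0.5) − 0.02·(-12, 40, 3) = (-0.76, 3.2, 0.44)
Step 2: at (-0.76, 3.2, 0.44), ∇J = (-9.12, 32, 2.64) → (-0.76, 3.2, 0.44) − 0.02·(-9.12, 32, 2.64) = (-0.5776, 2.56, 0.3872)

(-0.5776, 2.56, 0.3872)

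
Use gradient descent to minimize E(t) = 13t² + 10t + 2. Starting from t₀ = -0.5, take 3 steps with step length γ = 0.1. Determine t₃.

0.088

E′(t) = 26t + 10
t₁ = -0.5 − 0.1·(-3) = -0.2
t₂ = -0.2 − 0.1·4.8 = -0.68
t₃ = -0.68 − 0.1·(-7.68) = 0.088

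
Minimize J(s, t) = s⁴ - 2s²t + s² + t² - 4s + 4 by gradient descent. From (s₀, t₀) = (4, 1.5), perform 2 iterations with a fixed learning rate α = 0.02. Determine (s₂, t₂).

∇J = (4s³ - 4st + 2s - 4, -2s² + 2t)
(s₁, t₁) = (4, 1.5) − 0.02·(236, -29) = (-0.72, 2.08)
(s₂, t₂) = (-0.72, 2.08) − 0.02·(-0.942592, 3.1232) = (-0.70114816, 2.017536)

(-0.70114816, 2.017536)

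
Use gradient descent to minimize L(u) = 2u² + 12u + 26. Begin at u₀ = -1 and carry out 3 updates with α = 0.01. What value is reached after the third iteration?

L′(u) = 4u + 12
u₁ = -1 − 0.01·8 = -1.08
u₂ = -1.08 − 0.01·7.68 = -1.1568
u₃ = -1.1568 − 0.01·7.3728 = -1.230528

-1.230528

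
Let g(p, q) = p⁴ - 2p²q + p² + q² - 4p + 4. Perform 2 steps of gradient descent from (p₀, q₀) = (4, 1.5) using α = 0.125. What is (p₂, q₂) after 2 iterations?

(8206.71875, 166.40625)

∇g = (4p³ - 4pq + 2p - 4, -2p² + 2q)
Step 1: at (4, 1.5), ∇g = (236, -29) → (4, 1.5) − 0.125·(236, -29) = (-25.5, 5.125)
Step 2: at (-25.5, 5.125), ∇g = (-65857.75, -1290.25) → (-25.5, 5.125) − 0.125·(-65857.75, -1290.25) = (8206.71875, 166.40625)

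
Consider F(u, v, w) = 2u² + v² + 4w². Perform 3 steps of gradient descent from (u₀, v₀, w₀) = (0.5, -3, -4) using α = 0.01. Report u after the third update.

∇F = (4u, 2v, 8w)
(u₁, v₁, w₁) = (0.5, -3, -4) − 0.01·(2, -6, -32) = (0.48, -2.94, -3.68)
(u₂, v₂, w₂) = (0.48, -2.94, -3.68) − 0.01·(1.92, -5.88, -29.44) = (0.4608, -2.8812, -3.3856)
(u₃, v₃, w₃) = (0.4608, -2.8812, -3.3856) − 0.01·(1.8432, -5.7624, -27.0848) = (0.442368, -2.823576, -3.114752)
u = 0.442368

0.442368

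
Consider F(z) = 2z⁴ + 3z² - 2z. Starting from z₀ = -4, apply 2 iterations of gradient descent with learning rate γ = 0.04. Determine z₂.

-1707.49152256

F′(z) = 8z³ + 6z - 2
Step 1: F′(-4) = -538; z₁ = -4 − 0.04·(-538) = 17.52
Step 2: F′(17.52) = 43125.288064; z₂ = 17.52 − 0.04·43125.288064 = -1707.49152256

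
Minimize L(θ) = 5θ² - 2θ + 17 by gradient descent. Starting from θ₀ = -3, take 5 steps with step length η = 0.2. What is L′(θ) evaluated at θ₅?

L′(θ) = 10θ - 2
Step 1: L′(-3) = -32; θ₁ = -3 − 0.2·(-32) = 3.4
Step 2: L′(3.4) = 32; θ₂ = 3.4 − 0.2·32 = -3
Step 3: L′(-3) = -32; θ₃ = -3 − 0.2·(-32) = 3.4
Step 4: L′(3.4) = 32; θ₄ = 3.4 − 0.2·32 = -3
Step 5: L′(-3) = -32; θ₅ = -3 − 0.2·(-32) = 3.4
L′(θ) at (3.4) = 32

32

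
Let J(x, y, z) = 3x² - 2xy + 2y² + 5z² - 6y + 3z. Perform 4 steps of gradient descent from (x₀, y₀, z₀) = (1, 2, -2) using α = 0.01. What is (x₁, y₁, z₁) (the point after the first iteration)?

(0.98, 2, -1.83)

∇J = (6x - 2y, -2x + 4y - 6, 10z + 3)
Step 1: at (1, 2, -2), ∇J = (2, 0, -17) → (1, 2, -2) − 0.01·(2, 0, -17) = (0.98, 2, -1.83)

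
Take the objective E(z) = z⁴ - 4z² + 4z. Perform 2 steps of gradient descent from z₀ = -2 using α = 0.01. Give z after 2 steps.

-1.80461312

E′(z) = 4z³ - 8z + 4
Step 1: E′(-2) = -12; z₁ = -2 − 0.01·(-12) = -1.88
Step 2: E′(-1.88) = -7.538688; z₂ = -1.88 − 0.01·(-7.538688) = -1.80461312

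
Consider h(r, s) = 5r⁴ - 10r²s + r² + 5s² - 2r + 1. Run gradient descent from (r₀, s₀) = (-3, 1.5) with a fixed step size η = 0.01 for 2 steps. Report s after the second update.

2.27464

∇h = (20r³ - 20rs + 2r - 2, -10r² + 10s)
(r₁, s₁) = (-3, 1.5) − 0.01·(-458, -75) = (1.58, 2.25)
(r₂, s₂) = (1.58, 2.25) − 0.01·(8.94624, -2.464) = (1.4905376, 2.27464)
s = 2.27464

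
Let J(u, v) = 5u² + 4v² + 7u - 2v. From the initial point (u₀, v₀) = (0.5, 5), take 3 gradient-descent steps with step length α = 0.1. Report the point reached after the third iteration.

∇J = (10u + 7, 8v - 2)
(u₁, v₁) = (0.5, 5) − 0.1·(12, 38) = (-0.7, 1.2)
(u₂, v₂) = (-0.7, 1.2) − 0.1·(0, 7.6) = (-0.7, 0.44)
(u₃, v₃) = (-0.7, 0.44) − 0.1·(0, 1.52) = (-0.7, 0.288)

(-0.7, 0.288)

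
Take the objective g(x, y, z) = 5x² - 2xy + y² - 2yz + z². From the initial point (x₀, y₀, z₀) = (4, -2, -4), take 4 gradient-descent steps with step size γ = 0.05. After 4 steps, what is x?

∇g = (10x - 2y, -2x + 2y - 2z, -2y + 2z)
Step 1: at (4, -2, -4), ∇g = (44, -4, -4) → (4, -2, -4) − 0.05·(44, -4, -4) = (1.8, -1.8, -3.8)
Step 2: at (1.8, -1.8, -3.8), ∇g = (21.6, 0.4, -4) → (1.8, -1.8, -3.8) − 0.05·(21.6, 0.4, -4) = (0.72, -1.82, -3.6)
Step 3: at (0.72, -1.82, -3.6), ∇g = (10.84, 2.12, -3.56) → (0.72, -1.82, -3.6) − 0.05·(10.84, 2.12, -3.56) = (0.178, -1.926, -3.422)
Step 4: at (0.178, -1.926, -3.422), ∇g = (5.632, 2.636, -2.992) → (0.178, -1.926, -3.422) − 0.05·(5.632, 2.636, -2.992) = (-0.1036, -2.0578, -3.2724)
x = -0.1036

-0.1036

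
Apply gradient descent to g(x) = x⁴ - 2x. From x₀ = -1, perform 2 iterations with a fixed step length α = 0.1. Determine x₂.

-0.1744

g′(x) = 4x³ - 2
Step 1: g′(-1) = -6; x₁ = -1 − 0.1·(-6) = -0.4
Step 2: g′(-0.4) = -2.256; x₂ = -0.4 − 0.1·(-2.256) = -0.1744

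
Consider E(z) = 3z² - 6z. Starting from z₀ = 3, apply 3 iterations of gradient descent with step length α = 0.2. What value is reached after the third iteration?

E′(z) = 6z - 6
z₁ = 3 − 0.2·12 = 0.6
z₂ = 0.6 − 0.2·(-2.4) = 1.08
z₃ = 1.08 − 0.2·0.48 = 0.984

0.984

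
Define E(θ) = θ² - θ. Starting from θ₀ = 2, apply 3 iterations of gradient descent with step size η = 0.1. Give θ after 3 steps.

1.268

E′(θ) = 2θ - 1
Step 1: E′(2) = 3; θ₁ = 2 − 0.1·3 = 1.7
Step 2: E′(1.7) = 2.4; θ₂ = 1.7 − 0.1·2.4 = 1.46
Step 3: E′(1.46) = 1.92; θ₃ = 1.46 − 0.1·1.92 = 1.268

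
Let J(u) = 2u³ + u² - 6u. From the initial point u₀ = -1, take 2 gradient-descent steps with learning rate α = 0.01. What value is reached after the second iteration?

J′(u) = 6u² + 2u - 6
Step 1: J′(-1) = -2; u₁ = -1 − 0.01·(-2) = -0.98
Step 2: J′(-0.98) = -2.1976; u₂ = -0.98 − 0.01·(-2.1976) = -0.958024

-0.958024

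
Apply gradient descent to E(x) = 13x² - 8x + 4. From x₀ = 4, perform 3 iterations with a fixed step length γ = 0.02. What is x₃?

0.716032

E′(x) = 26x - 8
x₁ = 4 − 0.02·96 = 2.08
x₂ = 2.08 − 0.02·46.08 = 1.1584
x₃ = 1.1584 − 0.02·22.1184 = 0.716032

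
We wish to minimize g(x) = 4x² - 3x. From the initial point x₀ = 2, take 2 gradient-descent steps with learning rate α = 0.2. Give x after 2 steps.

g′(x) = 8x - 3
x₁ = 2 − 0.2·13 = -0.6
x₂ = -0.6 − 0.2·(-7.8) = 0.96

0.96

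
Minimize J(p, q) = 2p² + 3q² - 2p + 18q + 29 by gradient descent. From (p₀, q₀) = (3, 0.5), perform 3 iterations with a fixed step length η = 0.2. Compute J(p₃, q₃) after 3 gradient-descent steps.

∇J = (4p - 2, 6q + 18)
Step 1: at (3, 0.5), ∇J = (10, 21) → (3, 0.5) − 0.2·(10, 21) = (1, -3.7)
Step 2: at (1, -3.7), ∇J = (2, -4.2) → (1, -3.7) − 0.2·(2, -4.2) = (0.6, -2.86)
Step 3: at (0.6, -2.86), ∇J = (0.4, 0.84) → (0.6, -2.86) − 0.2·(0.4, 0.84) = (0.52, -3.028)
J(0.52, -3.028) = 1.503152

1.503152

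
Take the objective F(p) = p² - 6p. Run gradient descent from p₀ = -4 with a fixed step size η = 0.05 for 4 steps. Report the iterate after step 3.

-2.103

F′(p) = 2p - 6
Step 1: F′(-4) = -14; p₁ = -4 − 0.05·(-14) = -3.3
Step 2: F′(-3.3) = -12.6; p₂ = -3.3 − 0.05·(-12.6) = -2.67
Step 3: F′(-2.67) = -11.34; p₃ = -2.67 − 0.05·(-11.34) = -2.103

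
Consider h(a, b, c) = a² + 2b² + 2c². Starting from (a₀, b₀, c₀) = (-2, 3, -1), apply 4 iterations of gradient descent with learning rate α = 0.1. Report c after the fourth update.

∇h = (2a, 4b, 4c)
Step 1: at (-2, 3, -1), ∇h = (-4, 12, -4) → (-2, 3, -1) − 0.1·(-4, 12, -4) = (-1.6, 1.8, -0.6)
Step 2: at (-1.6, 1.8, -0.6), ∇h = (-3.2, 7.2, -2.4) → (-1.6, 1.8, -0.6) − 0.1·(-3.2, 7.2, -2.4) = (-1.28, 1.08, -0.36)
Step 3: at (-1.28, 1.08, -0.36), ∇h = (-2.56, 4.32, -1.44) → (-1.28, 1.08, -0.36) − 0.1·(-2.56, 4.32, -1.44) = (-1.024, 0.648, -0.216)
Step 4: at (-1.024, 0.648, -0.216), ∇h = (-2.048, 2.592, -0.864) → (-1.024, 0.648, -0.216) − 0.1·(-2.048, 2.592, -0.864) = (-0.8192, 0.3888, -0.1296)
c = -0.1296

-0.1296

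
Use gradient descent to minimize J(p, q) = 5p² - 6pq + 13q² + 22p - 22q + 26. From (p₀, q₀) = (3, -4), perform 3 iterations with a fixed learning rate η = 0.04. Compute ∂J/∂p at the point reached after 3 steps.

7.835904

∇J = (10p - 6q + 22, -6p + 26q - 22)
(p₁, q₁) = (3, -4) − 0.04·(76, -144) = (-0.04, 1.76)
(p₂, q₂) = (-0.04, 1.76) − 0.04·(11.04, 24) = (-0.4816, 0.8)
(p₃, q₃) = (-0.4816, 0.8) − 0.04·(12.384, 1.6896) = (-0.97696, 0.732416)
∂J/∂p at (-0.97696, 0.732416) = 7.835904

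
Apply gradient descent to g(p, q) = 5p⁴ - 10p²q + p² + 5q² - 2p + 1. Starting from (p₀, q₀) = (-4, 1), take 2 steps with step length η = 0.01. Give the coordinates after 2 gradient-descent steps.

(-94.2802, 8.811)

∇g = (20p³ - 20pq + 2p - 2, -10p² + 10q)
(p₁, q₁) = (-4, 1) − 0.01·(-1210, -150) = (8.1, 2.5)
(p₂, q₂) = (8.1, 2.5) − 0.01·(10238.02, -631.1) = (-94.2802, 8.811)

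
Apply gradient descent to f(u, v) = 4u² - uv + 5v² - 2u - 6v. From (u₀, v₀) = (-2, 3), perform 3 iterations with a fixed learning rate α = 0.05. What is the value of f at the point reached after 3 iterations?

∇f = (8u - v - 2, -u + 10v - 6)
Step 1: at (-2, 3), ∇f = (-21, 26) → (-2, 3) − 0.05·(-21, 26) = (-0.95, 1.7)
Step 2: at (-0.95, 1.7), ∇f = (-11.3, 11.95) → (-0.95, 1.7) − 0.05·(-11.3, 11.95) = (-0.385, 1.1025)
Step 3: at (-0.385, 1.1025), ∇f = (-6.1825, 5.41) → (-0.385, 1.1025) − 0.05·(-6.1825, 5.41) = (-0.075875, 0.832)
f(-0.075875, 0.832) = -1.2929739375

-1.2929739375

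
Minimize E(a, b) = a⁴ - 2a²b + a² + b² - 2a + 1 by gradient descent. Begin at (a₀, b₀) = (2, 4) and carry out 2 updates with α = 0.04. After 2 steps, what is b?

∇E = (4a³ - 4ab + 2a - 2, -2a² + 2b)
Step 1: at (2, 4), ∇E = (2, 0) → (2, 4) − 0.04·(2, 0) = (1.92, 4)
Step 2: at (1.92, 4), ∇E = (-0.568448, 0.6272) → (1.92, 4) − 0.04·(-0.568448, 0.6272) = (1.94273792, 3.974912)
b = 3.974912

3.974912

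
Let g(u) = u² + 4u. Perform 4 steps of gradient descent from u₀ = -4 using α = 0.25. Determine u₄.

-2.125

g′(u) = 2u + 4
u₁ = -4 − 0.25·(-4) = -3
u₂ = -3 − 0.25·(-2) = -2.5
u₃ = -2.5 − 0.25·(-1) = -2.25
u₄ = -2.25 − 0.25·(-0.5) = -2.125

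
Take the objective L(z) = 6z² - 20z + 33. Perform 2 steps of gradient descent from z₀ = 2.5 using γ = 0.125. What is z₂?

L′(z) = 12z - 20
z₁ = 2.5 − 0.125·10 = 1.25
z₂ = 1.25 − 0.125·(-5) = 1.875

1.875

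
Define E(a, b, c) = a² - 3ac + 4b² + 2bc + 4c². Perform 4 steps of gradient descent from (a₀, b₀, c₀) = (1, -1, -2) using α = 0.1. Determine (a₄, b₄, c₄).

(0.1495, -0.013, 0.0622)

∇E = (2a - 3c, 8b + 2c, -3a + 2b + 8c)
(a₁, b₁, c₁) = (1, -1, -2) − 0.1·(8, -12, -21) = (0.2, 0.2, 0.1)
(a₂, b₂, c₂) = (0.2, 0.2, 0.1) − 0.1·(0.1, 1.8, 0.6) = (0.19, 0.02, 0.04)
(a₃, b₃, c₃) = (0.19, 0.02, 0.04) − 0.1·(0.26, 0.24, -0.21) = (0.164, -0.004, 0.061)
(a₄, b₄, c₄) = (0.164, -0.004, 0.061) − 0.1·(0.145, 0.09, -0.012) = (0.1495, -0.013, 0.0622)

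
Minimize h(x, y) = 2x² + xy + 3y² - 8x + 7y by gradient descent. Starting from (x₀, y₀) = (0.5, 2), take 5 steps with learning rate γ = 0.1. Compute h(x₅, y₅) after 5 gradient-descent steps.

∇h = (4x + y - 8, x + 6y + 7)
(x₁, y₁) = (0.5, 2) − 0.1·(-4, 19.5) = (0.9, 0.05)
(x₂, y₂) = (0.9, 0.05) − 0.1·(-4.35, 8.2) = (1.335, -0.77)
(x₃, y₃) = (1.335, -0.77) − 0.1·(-3.43, 3.715) = (1.678, -1.1415)
(x₄, y₄) = (1.678, -1.1415) − 0.1·(-2.4295, 1.829) = (1.92095, -1.3244)
(x₅, y₅) = (1.92095, -1.3244) − 0.1·(-1.6406, 0.97455) = (2.08501, -1.421855)
h(2.08501, -1.421855) = -14.838098570275

-14.838098570275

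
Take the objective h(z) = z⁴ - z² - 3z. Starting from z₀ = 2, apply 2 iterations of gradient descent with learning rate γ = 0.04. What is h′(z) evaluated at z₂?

h′(z) = 4z³ - 2z - 3
Step 1: h′(2) = 25; z₁ = 2 − 0.04·25 = 1
Step 2: h′(1) = -1; z₂ = 1 − 0.04·(-1) = 1.04
h′(z) at (1.04) = -0.580544

-0.580544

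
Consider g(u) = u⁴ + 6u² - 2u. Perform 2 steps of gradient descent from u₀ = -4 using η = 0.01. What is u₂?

g′(u) = 4u³ + 12u - 2
Step 1: g′(-4) = -306; u₁ = -4 − 0.01·(-306) = -0.94
Step 2: g′(-0.94) = -16.602336; u₂ = -0.94 − 0.01·(-16.602336) = -0.77397664

-0.77397664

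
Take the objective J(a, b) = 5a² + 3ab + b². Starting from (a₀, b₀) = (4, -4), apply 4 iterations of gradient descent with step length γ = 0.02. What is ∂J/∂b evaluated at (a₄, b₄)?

-1.17004224

∇J = (10a + 3b, 3a + 2b)
(a₁, b₁) = (4, -4) − 0.02·(28, 4) = (3.44, -4.08)
(a₂, b₂) = (3.44, -4.08) − 0.02·(22.16, 2.16) = (2.9968, -4.1232)
(a₃, b₃) = (2.9968, -4.1232) − 0.02·(17.5984, 0.744) = (2.644832, -4.13808)
(a₄, b₄) = (2.644832, -4.13808) − 0.02·(14.03408, -0.341664) = (2.3641504, -4.13124672)
∂J/∂b at (2.3641504, -4.13124672) = -1.17004224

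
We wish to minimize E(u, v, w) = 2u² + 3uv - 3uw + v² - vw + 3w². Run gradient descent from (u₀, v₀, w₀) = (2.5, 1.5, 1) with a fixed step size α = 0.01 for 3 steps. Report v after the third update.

1.2315245

∇E = (4u + 3v - 3w, 3u + 2v - w, -3u - v + 6w)
Step 1: at (2.5, 1.5, 1), ∇E = (11.5, 9.5, -3) → (2.5, 1.5, 1) − 0.01·(11.5, 9.5, -3) = (2.385, 1.405, 1.03)
Step 2: at (2.385, 1.405, 1.03), ∇E = (10.665, 8.935, -2.38) → (2.385, 1.405, 1.03) − 0.01·(10.665, 8.935, -2.38) = (2.27835, 1.31565, 1.0538)
Step 3: at (2.27835, 1.31565, 1.0538), ∇E = (9.89895, 8.41255, -1.8279) → (2.27835, 1.31565, 1.0538) − 0.01·(9.89895, 8.41255, -1.8279) = (2.1793605, 1.2315245, 1.072079)
v = 1.2315245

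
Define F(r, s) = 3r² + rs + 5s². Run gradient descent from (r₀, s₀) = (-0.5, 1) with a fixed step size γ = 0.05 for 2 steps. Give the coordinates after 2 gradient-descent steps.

∇F = (6r + s, r + 10s)
(r₁, s₁) = (-0.5, 1) − 0.05·(-2, 9.5) = (-0.4, 0.525)
(r₂, s₂) = (-0.4, 0.525) − 0.05·(-1.875, 4.85) = (-0.30625, 0.2825)

(-0.30625, 0.2825)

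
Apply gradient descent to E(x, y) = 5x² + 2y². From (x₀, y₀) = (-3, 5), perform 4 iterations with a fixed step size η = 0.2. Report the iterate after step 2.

∇E = (10x, 4y)
Step 1: at (-3, 5), ∇E = (-30, 20) → (-3, 5) − 0.2·(-30, 20) = (3, 1)
Step 2: at (3, 1), ∇E = (30, 4) → (3, 1) − 0.2·(30, 4) = (-3, 0.2)

(-3, 0.2)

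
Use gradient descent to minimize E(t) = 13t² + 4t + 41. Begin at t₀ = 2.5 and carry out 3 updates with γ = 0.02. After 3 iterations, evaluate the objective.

E′(t) = 26t + 4
t₁ = 2.5 − 0.02·69 = 1.12
t₂ = 1.12 − 0.02·33.12 = 0.4576
t₃ = 0.4576 − 0.02·15.8976 = 0.139648
E(0.139648) = 41.812112330752

41.812112330752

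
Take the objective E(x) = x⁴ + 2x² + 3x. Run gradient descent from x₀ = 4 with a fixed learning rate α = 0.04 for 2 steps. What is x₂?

E′(x) = 4x³ + 4x + 3
Step 1: E′(4) = 275; x₁ = 4 − 0.04·275 = -7
Step 2: E′(-7) = -1397; x₂ = -7 − 0.04·(-1397) = 48.88

48.88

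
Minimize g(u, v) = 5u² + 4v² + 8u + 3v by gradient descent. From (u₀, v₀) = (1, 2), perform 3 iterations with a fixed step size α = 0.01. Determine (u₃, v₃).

(0.5122, 1.474384)

∇g = (10u + 8, 8v + 3)
Step 1: at (1, 2), ∇g = (18, 19) → (1, 2) − 0.01·(18, 19) = (0.82, 1.81)
Step 2: at (0.82, 1.81), ∇g = (16.2, 17.48) → (0.82, 1.81) − 0.01·(16.2, 17.48) = (0.658, 1.6352)
Step 3: at (0.658, 1.6352), ∇g = (14.58, 16.0816) → (0.658, 1.6352) − 0.01·(14.58, 16.0816) = (0.5122, 1.474384)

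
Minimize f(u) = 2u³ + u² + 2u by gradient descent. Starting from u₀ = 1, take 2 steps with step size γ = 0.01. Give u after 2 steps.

f′(u) = 6u² + 2u + 2
u₁ = 1 − 0.01·10 = 0.9
u₂ = 0.9 − 0.01·8.66 = 0.8134

0.8134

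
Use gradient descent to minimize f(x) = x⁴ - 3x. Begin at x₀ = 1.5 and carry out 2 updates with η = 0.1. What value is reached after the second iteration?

0.71355

f′(x) = 4x³ - 3
x₁ = 1.5 − 0.1·10.5 = 0.45
x₂ = 0.45 − 0.1·(-2.6355) = 0.71355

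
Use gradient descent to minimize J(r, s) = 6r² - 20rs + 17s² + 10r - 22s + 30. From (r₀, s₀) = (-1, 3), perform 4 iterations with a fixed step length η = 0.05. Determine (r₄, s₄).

(-2.9056, 7.182)

∇J = (12r - 20s + 10, -20r + 34s - 22)
(r₁, s₁) = (-1, 3) − 0.05·(-62, 100) = (2.1, -2)
(r₂, s₂) = (2.1, -2) − 0.05·(75.2, -132) = (-1.66, 4.6)
(r₃, s₃) = (-1.66, 4.6) − 0.05·(-101.92, 167.6) = (3.436, -3.78)
(r₄, s₄) = (3.436, -3.78) − 0.05·(126.832, -219.24) = (-2.9056, 7.182)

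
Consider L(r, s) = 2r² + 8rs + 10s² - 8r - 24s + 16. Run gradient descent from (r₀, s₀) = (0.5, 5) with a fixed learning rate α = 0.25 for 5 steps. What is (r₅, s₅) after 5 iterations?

(-3746, -9038)

∇L = (4r + 8s - 8, 8r + 20s - 24)
Step 1: at (0.5, 5), ∇L = (34, 80) → (0.5, 5) − 0.25·(34, 80) = (-8, -15)
Step 2: at (-8, -15), ∇L = (-160, -388) → (-8, -15) − 0.25·(-160, -388) = (32, 82)
Step 3: at (32, 82), ∇L = (776, 1872) → (32, 82) − 0.25·(776, 1872) = (-162, -386)
Step 4: at (-162, -386), ∇L = (-3744, -9040) → (-162, -386) − 0.25·(-3744, -9040) = (774, 1874)
Step 5: at (774, 1874), ∇L = (18080, 43648) → (774, 1874) − 0.25·(18080, 43648) = (-3746, -9038)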